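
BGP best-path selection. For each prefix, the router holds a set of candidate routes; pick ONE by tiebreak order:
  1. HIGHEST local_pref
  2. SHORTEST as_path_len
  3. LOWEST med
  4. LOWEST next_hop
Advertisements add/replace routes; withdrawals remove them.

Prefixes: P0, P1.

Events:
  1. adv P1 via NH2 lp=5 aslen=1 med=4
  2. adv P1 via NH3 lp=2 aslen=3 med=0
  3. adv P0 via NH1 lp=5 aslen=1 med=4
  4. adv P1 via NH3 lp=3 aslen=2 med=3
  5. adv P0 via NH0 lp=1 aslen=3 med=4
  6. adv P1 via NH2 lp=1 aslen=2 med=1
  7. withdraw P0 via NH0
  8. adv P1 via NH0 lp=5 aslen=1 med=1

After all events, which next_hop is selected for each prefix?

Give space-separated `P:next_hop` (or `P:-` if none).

Op 1: best P0=- P1=NH2
Op 2: best P0=- P1=NH2
Op 3: best P0=NH1 P1=NH2
Op 4: best P0=NH1 P1=NH2
Op 5: best P0=NH1 P1=NH2
Op 6: best P0=NH1 P1=NH3
Op 7: best P0=NH1 P1=NH3
Op 8: best P0=NH1 P1=NH0

Answer: P0:NH1 P1:NH0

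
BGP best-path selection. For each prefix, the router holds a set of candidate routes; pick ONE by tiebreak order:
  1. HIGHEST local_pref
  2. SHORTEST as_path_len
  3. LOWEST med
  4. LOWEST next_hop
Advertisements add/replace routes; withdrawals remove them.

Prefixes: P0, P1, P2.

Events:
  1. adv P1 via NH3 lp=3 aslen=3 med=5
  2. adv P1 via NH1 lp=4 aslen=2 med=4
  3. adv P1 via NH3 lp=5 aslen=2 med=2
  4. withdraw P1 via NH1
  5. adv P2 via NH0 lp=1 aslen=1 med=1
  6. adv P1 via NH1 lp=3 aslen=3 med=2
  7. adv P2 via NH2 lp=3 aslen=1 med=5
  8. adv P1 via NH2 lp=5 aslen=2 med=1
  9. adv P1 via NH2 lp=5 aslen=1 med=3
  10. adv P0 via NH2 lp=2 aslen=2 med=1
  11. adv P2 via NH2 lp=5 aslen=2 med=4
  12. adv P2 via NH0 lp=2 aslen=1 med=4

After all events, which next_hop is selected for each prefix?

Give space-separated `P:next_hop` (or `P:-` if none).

Op 1: best P0=- P1=NH3 P2=-
Op 2: best P0=- P1=NH1 P2=-
Op 3: best P0=- P1=NH3 P2=-
Op 4: best P0=- P1=NH3 P2=-
Op 5: best P0=- P1=NH3 P2=NH0
Op 6: best P0=- P1=NH3 P2=NH0
Op 7: best P0=- P1=NH3 P2=NH2
Op 8: best P0=- P1=NH2 P2=NH2
Op 9: best P0=- P1=NH2 P2=NH2
Op 10: best P0=NH2 P1=NH2 P2=NH2
Op 11: best P0=NH2 P1=NH2 P2=NH2
Op 12: best P0=NH2 P1=NH2 P2=NH2

Answer: P0:NH2 P1:NH2 P2:NH2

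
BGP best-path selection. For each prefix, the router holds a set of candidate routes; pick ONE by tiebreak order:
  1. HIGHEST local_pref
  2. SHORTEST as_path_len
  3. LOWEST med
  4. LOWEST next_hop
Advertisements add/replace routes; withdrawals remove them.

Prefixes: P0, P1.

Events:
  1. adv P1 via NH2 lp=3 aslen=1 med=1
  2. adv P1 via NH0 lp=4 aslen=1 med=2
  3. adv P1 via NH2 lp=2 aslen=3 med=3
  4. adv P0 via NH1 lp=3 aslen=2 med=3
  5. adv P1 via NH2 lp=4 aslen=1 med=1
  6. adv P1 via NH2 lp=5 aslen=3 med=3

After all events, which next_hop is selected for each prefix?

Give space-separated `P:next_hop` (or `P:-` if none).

Answer: P0:NH1 P1:NH2

Derivation:
Op 1: best P0=- P1=NH2
Op 2: best P0=- P1=NH0
Op 3: best P0=- P1=NH0
Op 4: best P0=NH1 P1=NH0
Op 5: best P0=NH1 P1=NH2
Op 6: best P0=NH1 P1=NH2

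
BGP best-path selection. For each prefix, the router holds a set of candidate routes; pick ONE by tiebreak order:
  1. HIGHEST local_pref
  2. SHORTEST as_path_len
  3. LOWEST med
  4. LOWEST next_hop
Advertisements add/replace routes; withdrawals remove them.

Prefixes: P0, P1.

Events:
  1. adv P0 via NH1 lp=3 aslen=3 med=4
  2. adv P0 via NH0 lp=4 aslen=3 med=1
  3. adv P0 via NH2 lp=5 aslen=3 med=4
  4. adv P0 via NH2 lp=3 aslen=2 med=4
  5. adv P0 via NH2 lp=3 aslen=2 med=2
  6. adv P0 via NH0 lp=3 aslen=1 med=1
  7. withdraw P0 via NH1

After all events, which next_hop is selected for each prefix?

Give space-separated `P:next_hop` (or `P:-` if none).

Op 1: best P0=NH1 P1=-
Op 2: best P0=NH0 P1=-
Op 3: best P0=NH2 P1=-
Op 4: best P0=NH0 P1=-
Op 5: best P0=NH0 P1=-
Op 6: best P0=NH0 P1=-
Op 7: best P0=NH0 P1=-

Answer: P0:NH0 P1:-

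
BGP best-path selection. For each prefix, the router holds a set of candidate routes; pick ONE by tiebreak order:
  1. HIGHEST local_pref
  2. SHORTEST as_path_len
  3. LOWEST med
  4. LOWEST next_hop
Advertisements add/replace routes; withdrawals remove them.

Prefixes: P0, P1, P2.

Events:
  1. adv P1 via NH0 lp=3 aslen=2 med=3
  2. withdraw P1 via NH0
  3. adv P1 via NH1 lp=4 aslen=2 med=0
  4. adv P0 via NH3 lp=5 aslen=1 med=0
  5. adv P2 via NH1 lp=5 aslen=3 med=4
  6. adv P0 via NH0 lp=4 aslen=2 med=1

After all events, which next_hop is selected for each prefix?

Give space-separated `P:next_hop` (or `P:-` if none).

Op 1: best P0=- P1=NH0 P2=-
Op 2: best P0=- P1=- P2=-
Op 3: best P0=- P1=NH1 P2=-
Op 4: best P0=NH3 P1=NH1 P2=-
Op 5: best P0=NH3 P1=NH1 P2=NH1
Op 6: best P0=NH3 P1=NH1 P2=NH1

Answer: P0:NH3 P1:NH1 P2:NH1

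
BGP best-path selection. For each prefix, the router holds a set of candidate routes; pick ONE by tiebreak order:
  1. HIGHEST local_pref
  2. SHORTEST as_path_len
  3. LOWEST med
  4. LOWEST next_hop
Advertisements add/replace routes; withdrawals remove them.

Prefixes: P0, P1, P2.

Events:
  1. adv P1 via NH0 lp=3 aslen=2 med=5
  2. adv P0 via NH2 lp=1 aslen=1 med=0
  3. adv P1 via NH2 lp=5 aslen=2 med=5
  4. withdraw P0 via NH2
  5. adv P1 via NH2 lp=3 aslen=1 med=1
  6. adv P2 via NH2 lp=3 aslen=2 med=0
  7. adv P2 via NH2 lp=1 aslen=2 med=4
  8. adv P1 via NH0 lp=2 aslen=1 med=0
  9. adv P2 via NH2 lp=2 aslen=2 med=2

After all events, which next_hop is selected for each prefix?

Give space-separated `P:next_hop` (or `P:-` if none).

Op 1: best P0=- P1=NH0 P2=-
Op 2: best P0=NH2 P1=NH0 P2=-
Op 3: best P0=NH2 P1=NH2 P2=-
Op 4: best P0=- P1=NH2 P2=-
Op 5: best P0=- P1=NH2 P2=-
Op 6: best P0=- P1=NH2 P2=NH2
Op 7: best P0=- P1=NH2 P2=NH2
Op 8: best P0=- P1=NH2 P2=NH2
Op 9: best P0=- P1=NH2 P2=NH2

Answer: P0:- P1:NH2 P2:NH2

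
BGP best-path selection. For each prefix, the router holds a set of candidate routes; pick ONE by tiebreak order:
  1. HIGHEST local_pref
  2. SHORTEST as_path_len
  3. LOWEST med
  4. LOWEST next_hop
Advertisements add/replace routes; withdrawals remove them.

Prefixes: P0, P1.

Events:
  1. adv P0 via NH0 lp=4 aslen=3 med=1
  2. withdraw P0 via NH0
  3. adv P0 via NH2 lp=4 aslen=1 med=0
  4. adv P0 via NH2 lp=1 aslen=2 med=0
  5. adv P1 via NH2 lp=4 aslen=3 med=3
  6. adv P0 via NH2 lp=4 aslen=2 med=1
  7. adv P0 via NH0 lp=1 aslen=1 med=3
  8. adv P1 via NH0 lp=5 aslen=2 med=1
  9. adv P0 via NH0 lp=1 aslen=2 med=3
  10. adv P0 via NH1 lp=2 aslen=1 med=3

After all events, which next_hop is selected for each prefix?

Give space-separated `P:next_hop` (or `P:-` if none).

Op 1: best P0=NH0 P1=-
Op 2: best P0=- P1=-
Op 3: best P0=NH2 P1=-
Op 4: best P0=NH2 P1=-
Op 5: best P0=NH2 P1=NH2
Op 6: best P0=NH2 P1=NH2
Op 7: best P0=NH2 P1=NH2
Op 8: best P0=NH2 P1=NH0
Op 9: best P0=NH2 P1=NH0
Op 10: best P0=NH2 P1=NH0

Answer: P0:NH2 P1:NH0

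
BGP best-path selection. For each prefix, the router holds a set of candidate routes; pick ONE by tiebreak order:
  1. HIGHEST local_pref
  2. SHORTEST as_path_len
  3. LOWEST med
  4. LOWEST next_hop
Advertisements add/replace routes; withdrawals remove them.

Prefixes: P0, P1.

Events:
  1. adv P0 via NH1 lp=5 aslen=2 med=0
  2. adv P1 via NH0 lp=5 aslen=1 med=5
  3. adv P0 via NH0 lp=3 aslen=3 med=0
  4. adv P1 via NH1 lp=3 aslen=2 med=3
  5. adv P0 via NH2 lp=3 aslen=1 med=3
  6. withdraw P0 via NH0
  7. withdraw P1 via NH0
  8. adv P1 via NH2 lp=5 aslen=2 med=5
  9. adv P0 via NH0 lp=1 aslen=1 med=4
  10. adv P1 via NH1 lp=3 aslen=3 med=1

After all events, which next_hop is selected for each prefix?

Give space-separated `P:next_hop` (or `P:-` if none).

Answer: P0:NH1 P1:NH2

Derivation:
Op 1: best P0=NH1 P1=-
Op 2: best P0=NH1 P1=NH0
Op 3: best P0=NH1 P1=NH0
Op 4: best P0=NH1 P1=NH0
Op 5: best P0=NH1 P1=NH0
Op 6: best P0=NH1 P1=NH0
Op 7: best P0=NH1 P1=NH1
Op 8: best P0=NH1 P1=NH2
Op 9: best P0=NH1 P1=NH2
Op 10: best P0=NH1 P1=NH2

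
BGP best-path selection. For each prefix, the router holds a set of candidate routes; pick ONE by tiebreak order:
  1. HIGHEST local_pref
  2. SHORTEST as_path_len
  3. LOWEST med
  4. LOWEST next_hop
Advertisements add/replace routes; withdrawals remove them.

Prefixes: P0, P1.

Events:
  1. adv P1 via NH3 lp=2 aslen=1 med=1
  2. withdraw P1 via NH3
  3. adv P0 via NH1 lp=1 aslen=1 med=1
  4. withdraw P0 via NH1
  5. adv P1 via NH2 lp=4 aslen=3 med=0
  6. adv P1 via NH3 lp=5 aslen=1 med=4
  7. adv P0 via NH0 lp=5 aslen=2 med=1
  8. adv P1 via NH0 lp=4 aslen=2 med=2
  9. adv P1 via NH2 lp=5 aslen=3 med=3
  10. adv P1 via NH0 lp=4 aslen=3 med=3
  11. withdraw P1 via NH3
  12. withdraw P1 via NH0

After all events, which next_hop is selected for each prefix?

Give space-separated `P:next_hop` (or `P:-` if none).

Op 1: best P0=- P1=NH3
Op 2: best P0=- P1=-
Op 3: best P0=NH1 P1=-
Op 4: best P0=- P1=-
Op 5: best P0=- P1=NH2
Op 6: best P0=- P1=NH3
Op 7: best P0=NH0 P1=NH3
Op 8: best P0=NH0 P1=NH3
Op 9: best P0=NH0 P1=NH3
Op 10: best P0=NH0 P1=NH3
Op 11: best P0=NH0 P1=NH2
Op 12: best P0=NH0 P1=NH2

Answer: P0:NH0 P1:NH2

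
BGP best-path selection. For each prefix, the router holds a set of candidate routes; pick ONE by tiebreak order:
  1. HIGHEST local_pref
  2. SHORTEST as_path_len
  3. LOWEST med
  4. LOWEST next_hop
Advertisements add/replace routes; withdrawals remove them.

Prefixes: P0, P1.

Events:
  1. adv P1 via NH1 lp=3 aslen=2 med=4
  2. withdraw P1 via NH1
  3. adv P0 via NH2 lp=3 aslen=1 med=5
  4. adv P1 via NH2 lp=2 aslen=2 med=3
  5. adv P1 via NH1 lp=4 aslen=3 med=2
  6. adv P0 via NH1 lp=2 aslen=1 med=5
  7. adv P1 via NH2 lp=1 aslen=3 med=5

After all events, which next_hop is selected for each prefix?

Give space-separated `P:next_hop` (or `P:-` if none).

Answer: P0:NH2 P1:NH1

Derivation:
Op 1: best P0=- P1=NH1
Op 2: best P0=- P1=-
Op 3: best P0=NH2 P1=-
Op 4: best P0=NH2 P1=NH2
Op 5: best P0=NH2 P1=NH1
Op 6: best P0=NH2 P1=NH1
Op 7: best P0=NH2 P1=NH1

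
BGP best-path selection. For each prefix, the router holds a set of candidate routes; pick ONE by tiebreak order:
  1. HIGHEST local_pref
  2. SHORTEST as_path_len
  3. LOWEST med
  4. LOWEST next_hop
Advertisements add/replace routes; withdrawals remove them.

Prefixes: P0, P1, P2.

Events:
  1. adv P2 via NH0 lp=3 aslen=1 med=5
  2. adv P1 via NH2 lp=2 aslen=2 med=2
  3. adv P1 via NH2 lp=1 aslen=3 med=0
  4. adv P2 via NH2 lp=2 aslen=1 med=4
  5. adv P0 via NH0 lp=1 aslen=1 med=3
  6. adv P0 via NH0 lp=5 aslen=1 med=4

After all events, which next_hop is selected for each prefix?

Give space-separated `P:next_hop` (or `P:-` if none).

Op 1: best P0=- P1=- P2=NH0
Op 2: best P0=- P1=NH2 P2=NH0
Op 3: best P0=- P1=NH2 P2=NH0
Op 4: best P0=- P1=NH2 P2=NH0
Op 5: best P0=NH0 P1=NH2 P2=NH0
Op 6: best P0=NH0 P1=NH2 P2=NH0

Answer: P0:NH0 P1:NH2 P2:NH0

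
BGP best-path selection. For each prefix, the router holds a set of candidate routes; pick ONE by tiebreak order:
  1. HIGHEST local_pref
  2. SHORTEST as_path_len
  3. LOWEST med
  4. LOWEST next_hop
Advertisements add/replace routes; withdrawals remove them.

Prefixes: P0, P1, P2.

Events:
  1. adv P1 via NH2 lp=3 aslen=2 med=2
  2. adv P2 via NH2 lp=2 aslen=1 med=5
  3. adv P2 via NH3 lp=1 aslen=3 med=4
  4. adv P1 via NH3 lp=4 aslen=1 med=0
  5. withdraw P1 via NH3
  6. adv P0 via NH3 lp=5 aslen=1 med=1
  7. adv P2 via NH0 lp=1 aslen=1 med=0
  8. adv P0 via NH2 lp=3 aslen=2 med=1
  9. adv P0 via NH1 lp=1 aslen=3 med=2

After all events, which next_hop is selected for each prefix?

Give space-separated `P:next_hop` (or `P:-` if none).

Op 1: best P0=- P1=NH2 P2=-
Op 2: best P0=- P1=NH2 P2=NH2
Op 3: best P0=- P1=NH2 P2=NH2
Op 4: best P0=- P1=NH3 P2=NH2
Op 5: best P0=- P1=NH2 P2=NH2
Op 6: best P0=NH3 P1=NH2 P2=NH2
Op 7: best P0=NH3 P1=NH2 P2=NH2
Op 8: best P0=NH3 P1=NH2 P2=NH2
Op 9: best P0=NH3 P1=NH2 P2=NH2

Answer: P0:NH3 P1:NH2 P2:NH2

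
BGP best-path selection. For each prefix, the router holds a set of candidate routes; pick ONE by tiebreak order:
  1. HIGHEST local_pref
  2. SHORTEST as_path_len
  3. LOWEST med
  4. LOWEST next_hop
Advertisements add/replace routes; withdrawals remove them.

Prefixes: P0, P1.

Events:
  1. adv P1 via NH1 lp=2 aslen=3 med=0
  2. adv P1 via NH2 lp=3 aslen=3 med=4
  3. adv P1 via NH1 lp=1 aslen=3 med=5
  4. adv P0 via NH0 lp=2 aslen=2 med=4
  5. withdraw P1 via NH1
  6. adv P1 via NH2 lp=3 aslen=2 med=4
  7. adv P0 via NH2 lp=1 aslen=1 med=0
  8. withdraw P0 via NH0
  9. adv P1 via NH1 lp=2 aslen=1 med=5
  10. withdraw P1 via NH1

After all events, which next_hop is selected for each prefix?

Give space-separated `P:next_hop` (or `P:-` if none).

Op 1: best P0=- P1=NH1
Op 2: best P0=- P1=NH2
Op 3: best P0=- P1=NH2
Op 4: best P0=NH0 P1=NH2
Op 5: best P0=NH0 P1=NH2
Op 6: best P0=NH0 P1=NH2
Op 7: best P0=NH0 P1=NH2
Op 8: best P0=NH2 P1=NH2
Op 9: best P0=NH2 P1=NH2
Op 10: best P0=NH2 P1=NH2

Answer: P0:NH2 P1:NH2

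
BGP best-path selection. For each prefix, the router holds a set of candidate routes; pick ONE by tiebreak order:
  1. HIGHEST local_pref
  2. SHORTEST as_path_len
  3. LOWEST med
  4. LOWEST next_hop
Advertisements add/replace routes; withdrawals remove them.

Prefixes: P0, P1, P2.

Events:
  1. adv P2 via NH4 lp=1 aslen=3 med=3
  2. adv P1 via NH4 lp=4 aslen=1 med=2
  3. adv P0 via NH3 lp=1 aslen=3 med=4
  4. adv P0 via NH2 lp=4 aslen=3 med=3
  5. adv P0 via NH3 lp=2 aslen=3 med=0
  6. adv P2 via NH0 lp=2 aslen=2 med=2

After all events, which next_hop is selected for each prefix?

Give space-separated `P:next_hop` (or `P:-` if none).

Op 1: best P0=- P1=- P2=NH4
Op 2: best P0=- P1=NH4 P2=NH4
Op 3: best P0=NH3 P1=NH4 P2=NH4
Op 4: best P0=NH2 P1=NH4 P2=NH4
Op 5: best P0=NH2 P1=NH4 P2=NH4
Op 6: best P0=NH2 P1=NH4 P2=NH0

Answer: P0:NH2 P1:NH4 P2:NH0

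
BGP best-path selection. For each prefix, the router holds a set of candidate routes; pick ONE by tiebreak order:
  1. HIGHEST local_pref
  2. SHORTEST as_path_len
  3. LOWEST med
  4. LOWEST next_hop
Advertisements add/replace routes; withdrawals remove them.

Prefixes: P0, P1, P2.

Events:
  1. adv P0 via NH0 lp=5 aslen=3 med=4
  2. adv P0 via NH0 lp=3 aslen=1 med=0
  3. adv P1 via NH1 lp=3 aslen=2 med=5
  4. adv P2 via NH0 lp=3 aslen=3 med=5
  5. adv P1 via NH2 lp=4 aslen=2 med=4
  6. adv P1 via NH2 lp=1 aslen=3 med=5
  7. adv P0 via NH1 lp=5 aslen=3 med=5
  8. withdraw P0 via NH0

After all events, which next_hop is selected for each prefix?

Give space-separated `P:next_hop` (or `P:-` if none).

Op 1: best P0=NH0 P1=- P2=-
Op 2: best P0=NH0 P1=- P2=-
Op 3: best P0=NH0 P1=NH1 P2=-
Op 4: best P0=NH0 P1=NH1 P2=NH0
Op 5: best P0=NH0 P1=NH2 P2=NH0
Op 6: best P0=NH0 P1=NH1 P2=NH0
Op 7: best P0=NH1 P1=NH1 P2=NH0
Op 8: best P0=NH1 P1=NH1 P2=NH0

Answer: P0:NH1 P1:NH1 P2:NH0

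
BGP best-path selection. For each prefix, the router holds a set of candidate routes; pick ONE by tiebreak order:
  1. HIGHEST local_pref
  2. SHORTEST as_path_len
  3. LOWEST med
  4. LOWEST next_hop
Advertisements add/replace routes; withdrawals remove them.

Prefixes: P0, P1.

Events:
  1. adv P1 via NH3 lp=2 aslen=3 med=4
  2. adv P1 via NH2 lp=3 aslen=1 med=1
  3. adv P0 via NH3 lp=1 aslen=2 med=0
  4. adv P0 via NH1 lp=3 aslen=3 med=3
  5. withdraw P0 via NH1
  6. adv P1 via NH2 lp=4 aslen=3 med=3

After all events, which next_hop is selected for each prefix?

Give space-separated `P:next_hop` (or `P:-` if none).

Op 1: best P0=- P1=NH3
Op 2: best P0=- P1=NH2
Op 3: best P0=NH3 P1=NH2
Op 4: best P0=NH1 P1=NH2
Op 5: best P0=NH3 P1=NH2
Op 6: best P0=NH3 P1=NH2

Answer: P0:NH3 P1:NH2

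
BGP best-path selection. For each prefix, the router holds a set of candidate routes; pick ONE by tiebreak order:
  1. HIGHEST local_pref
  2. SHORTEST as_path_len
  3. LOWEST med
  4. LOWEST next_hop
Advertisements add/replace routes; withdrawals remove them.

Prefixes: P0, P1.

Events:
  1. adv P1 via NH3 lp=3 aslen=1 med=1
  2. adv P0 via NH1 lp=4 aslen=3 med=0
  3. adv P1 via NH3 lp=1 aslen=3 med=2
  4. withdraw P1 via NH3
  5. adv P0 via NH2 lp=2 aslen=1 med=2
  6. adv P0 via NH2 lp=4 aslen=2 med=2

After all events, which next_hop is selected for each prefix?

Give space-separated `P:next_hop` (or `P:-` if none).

Answer: P0:NH2 P1:-

Derivation:
Op 1: best P0=- P1=NH3
Op 2: best P0=NH1 P1=NH3
Op 3: best P0=NH1 P1=NH3
Op 4: best P0=NH1 P1=-
Op 5: best P0=NH1 P1=-
Op 6: best P0=NH2 P1=-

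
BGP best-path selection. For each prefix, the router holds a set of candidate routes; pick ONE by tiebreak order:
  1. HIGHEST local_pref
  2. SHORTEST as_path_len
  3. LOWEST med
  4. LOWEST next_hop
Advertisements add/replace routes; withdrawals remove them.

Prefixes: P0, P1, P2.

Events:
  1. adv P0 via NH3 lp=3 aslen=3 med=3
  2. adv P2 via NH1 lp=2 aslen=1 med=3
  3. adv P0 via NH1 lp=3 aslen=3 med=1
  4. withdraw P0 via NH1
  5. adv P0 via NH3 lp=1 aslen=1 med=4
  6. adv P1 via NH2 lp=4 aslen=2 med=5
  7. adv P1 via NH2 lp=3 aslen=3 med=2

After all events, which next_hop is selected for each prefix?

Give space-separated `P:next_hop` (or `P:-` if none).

Answer: P0:NH3 P1:NH2 P2:NH1

Derivation:
Op 1: best P0=NH3 P1=- P2=-
Op 2: best P0=NH3 P1=- P2=NH1
Op 3: best P0=NH1 P1=- P2=NH1
Op 4: best P0=NH3 P1=- P2=NH1
Op 5: best P0=NH3 P1=- P2=NH1
Op 6: best P0=NH3 P1=NH2 P2=NH1
Op 7: best P0=NH3 P1=NH2 P2=NH1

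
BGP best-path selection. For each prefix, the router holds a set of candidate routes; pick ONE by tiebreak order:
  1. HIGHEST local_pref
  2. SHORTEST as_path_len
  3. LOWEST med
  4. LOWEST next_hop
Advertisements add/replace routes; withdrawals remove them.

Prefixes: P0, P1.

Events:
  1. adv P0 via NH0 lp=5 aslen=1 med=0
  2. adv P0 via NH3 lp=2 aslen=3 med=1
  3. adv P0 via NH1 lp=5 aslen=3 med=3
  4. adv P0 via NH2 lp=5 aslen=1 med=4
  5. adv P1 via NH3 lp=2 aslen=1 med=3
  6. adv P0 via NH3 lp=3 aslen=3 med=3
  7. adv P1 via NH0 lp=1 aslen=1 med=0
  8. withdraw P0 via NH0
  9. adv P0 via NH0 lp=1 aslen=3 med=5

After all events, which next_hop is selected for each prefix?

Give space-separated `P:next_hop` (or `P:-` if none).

Op 1: best P0=NH0 P1=-
Op 2: best P0=NH0 P1=-
Op 3: best P0=NH0 P1=-
Op 4: best P0=NH0 P1=-
Op 5: best P0=NH0 P1=NH3
Op 6: best P0=NH0 P1=NH3
Op 7: best P0=NH0 P1=NH3
Op 8: best P0=NH2 P1=NH3
Op 9: best P0=NH2 P1=NH3

Answer: P0:NH2 P1:NH3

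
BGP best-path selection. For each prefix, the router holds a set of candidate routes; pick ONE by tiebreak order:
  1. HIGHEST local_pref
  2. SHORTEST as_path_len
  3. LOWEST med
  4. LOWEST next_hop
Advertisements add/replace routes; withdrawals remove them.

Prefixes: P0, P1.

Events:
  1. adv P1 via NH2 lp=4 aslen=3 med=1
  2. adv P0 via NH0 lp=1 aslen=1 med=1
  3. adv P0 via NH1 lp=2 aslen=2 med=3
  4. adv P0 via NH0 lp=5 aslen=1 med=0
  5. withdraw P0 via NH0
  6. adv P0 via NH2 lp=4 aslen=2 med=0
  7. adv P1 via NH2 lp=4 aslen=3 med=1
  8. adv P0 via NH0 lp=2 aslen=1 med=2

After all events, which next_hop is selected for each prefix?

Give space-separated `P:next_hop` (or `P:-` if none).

Answer: P0:NH2 P1:NH2

Derivation:
Op 1: best P0=- P1=NH2
Op 2: best P0=NH0 P1=NH2
Op 3: best P0=NH1 P1=NH2
Op 4: best P0=NH0 P1=NH2
Op 5: best P0=NH1 P1=NH2
Op 6: best P0=NH2 P1=NH2
Op 7: best P0=NH2 P1=NH2
Op 8: best P0=NH2 P1=NH2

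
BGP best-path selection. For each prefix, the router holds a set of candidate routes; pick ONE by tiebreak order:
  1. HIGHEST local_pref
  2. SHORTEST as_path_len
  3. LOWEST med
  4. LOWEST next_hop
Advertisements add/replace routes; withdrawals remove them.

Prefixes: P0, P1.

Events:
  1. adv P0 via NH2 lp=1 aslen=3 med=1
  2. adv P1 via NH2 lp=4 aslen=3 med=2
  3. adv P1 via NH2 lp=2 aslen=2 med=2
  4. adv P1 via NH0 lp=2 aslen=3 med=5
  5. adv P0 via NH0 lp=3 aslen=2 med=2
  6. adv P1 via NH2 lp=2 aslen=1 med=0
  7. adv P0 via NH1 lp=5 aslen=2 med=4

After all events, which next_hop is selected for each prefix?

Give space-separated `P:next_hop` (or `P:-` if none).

Op 1: best P0=NH2 P1=-
Op 2: best P0=NH2 P1=NH2
Op 3: best P0=NH2 P1=NH2
Op 4: best P0=NH2 P1=NH2
Op 5: best P0=NH0 P1=NH2
Op 6: best P0=NH0 P1=NH2
Op 7: best P0=NH1 P1=NH2

Answer: P0:NH1 P1:NH2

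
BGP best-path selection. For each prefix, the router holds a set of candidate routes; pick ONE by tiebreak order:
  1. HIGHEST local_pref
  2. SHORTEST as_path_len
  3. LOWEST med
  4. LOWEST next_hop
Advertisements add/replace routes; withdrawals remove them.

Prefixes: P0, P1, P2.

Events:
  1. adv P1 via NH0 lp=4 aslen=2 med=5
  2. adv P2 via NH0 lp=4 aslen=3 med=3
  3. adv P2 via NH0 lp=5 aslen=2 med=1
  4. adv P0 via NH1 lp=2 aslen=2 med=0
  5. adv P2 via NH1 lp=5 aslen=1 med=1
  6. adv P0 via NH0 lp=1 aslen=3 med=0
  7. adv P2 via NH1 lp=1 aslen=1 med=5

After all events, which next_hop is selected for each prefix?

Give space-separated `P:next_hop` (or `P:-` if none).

Answer: P0:NH1 P1:NH0 P2:NH0

Derivation:
Op 1: best P0=- P1=NH0 P2=-
Op 2: best P0=- P1=NH0 P2=NH0
Op 3: best P0=- P1=NH0 P2=NH0
Op 4: best P0=NH1 P1=NH0 P2=NH0
Op 5: best P0=NH1 P1=NH0 P2=NH1
Op 6: best P0=NH1 P1=NH0 P2=NH1
Op 7: best P0=NH1 P1=NH0 P2=NH0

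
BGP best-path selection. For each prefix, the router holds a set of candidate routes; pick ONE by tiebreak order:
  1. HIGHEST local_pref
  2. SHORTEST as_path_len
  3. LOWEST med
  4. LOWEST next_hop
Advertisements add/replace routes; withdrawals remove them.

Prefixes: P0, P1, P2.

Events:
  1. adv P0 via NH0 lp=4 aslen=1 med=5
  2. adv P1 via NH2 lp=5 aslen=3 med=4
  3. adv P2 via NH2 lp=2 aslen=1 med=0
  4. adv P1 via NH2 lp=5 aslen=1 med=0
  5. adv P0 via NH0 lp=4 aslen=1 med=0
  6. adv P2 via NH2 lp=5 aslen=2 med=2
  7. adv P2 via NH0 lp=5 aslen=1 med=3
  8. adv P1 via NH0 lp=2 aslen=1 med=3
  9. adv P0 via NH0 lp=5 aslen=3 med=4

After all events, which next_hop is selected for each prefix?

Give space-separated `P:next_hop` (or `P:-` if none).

Op 1: best P0=NH0 P1=- P2=-
Op 2: best P0=NH0 P1=NH2 P2=-
Op 3: best P0=NH0 P1=NH2 P2=NH2
Op 4: best P0=NH0 P1=NH2 P2=NH2
Op 5: best P0=NH0 P1=NH2 P2=NH2
Op 6: best P0=NH0 P1=NH2 P2=NH2
Op 7: best P0=NH0 P1=NH2 P2=NH0
Op 8: best P0=NH0 P1=NH2 P2=NH0
Op 9: best P0=NH0 P1=NH2 P2=NH0

Answer: P0:NH0 P1:NH2 P2:NH0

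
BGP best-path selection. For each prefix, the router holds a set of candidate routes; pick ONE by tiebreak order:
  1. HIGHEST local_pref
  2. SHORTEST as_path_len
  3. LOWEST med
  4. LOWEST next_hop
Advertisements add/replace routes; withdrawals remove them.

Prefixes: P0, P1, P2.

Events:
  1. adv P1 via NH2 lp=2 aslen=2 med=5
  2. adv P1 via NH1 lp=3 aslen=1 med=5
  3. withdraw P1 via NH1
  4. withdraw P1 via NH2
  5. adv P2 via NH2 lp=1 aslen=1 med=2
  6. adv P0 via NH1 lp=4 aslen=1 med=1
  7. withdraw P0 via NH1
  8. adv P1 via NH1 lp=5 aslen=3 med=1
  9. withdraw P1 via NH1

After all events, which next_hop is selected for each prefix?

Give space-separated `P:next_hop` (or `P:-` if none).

Op 1: best P0=- P1=NH2 P2=-
Op 2: best P0=- P1=NH1 P2=-
Op 3: best P0=- P1=NH2 P2=-
Op 4: best P0=- P1=- P2=-
Op 5: best P0=- P1=- P2=NH2
Op 6: best P0=NH1 P1=- P2=NH2
Op 7: best P0=- P1=- P2=NH2
Op 8: best P0=- P1=NH1 P2=NH2
Op 9: best P0=- P1=- P2=NH2

Answer: P0:- P1:- P2:NH2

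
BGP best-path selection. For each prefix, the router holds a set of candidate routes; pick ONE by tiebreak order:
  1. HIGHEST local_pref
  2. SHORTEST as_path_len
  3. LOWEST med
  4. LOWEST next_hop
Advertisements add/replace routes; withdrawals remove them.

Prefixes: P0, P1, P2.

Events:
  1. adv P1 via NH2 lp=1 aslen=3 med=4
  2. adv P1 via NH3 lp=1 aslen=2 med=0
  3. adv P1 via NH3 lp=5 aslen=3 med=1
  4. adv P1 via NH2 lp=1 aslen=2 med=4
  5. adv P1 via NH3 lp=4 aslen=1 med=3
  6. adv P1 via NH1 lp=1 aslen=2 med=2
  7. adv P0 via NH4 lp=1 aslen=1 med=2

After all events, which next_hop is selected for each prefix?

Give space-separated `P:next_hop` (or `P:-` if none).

Op 1: best P0=- P1=NH2 P2=-
Op 2: best P0=- P1=NH3 P2=-
Op 3: best P0=- P1=NH3 P2=-
Op 4: best P0=- P1=NH3 P2=-
Op 5: best P0=- P1=NH3 P2=-
Op 6: best P0=- P1=NH3 P2=-
Op 7: best P0=NH4 P1=NH3 P2=-

Answer: P0:NH4 P1:NH3 P2:-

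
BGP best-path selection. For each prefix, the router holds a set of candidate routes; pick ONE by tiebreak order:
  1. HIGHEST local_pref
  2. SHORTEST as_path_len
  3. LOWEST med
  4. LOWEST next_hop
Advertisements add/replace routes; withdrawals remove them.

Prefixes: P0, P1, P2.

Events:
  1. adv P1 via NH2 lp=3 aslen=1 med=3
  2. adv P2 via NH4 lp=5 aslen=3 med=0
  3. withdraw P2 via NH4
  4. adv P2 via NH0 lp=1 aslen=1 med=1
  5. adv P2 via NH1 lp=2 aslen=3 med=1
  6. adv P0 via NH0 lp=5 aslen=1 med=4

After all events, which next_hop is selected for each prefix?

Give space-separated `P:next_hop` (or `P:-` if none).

Answer: P0:NH0 P1:NH2 P2:NH1

Derivation:
Op 1: best P0=- P1=NH2 P2=-
Op 2: best P0=- P1=NH2 P2=NH4
Op 3: best P0=- P1=NH2 P2=-
Op 4: best P0=- P1=NH2 P2=NH0
Op 5: best P0=- P1=NH2 P2=NH1
Op 6: best P0=NH0 P1=NH2 P2=NH1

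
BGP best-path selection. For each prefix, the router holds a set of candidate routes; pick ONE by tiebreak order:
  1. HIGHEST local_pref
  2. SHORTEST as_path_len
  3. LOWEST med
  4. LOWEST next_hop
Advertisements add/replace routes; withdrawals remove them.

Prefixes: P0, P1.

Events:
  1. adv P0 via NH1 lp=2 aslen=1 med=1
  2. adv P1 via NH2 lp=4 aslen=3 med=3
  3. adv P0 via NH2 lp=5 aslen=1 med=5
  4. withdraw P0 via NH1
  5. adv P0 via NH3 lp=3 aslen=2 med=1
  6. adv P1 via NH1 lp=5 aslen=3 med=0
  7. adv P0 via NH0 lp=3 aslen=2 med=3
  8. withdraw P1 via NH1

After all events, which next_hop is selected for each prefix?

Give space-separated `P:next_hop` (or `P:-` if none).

Op 1: best P0=NH1 P1=-
Op 2: best P0=NH1 P1=NH2
Op 3: best P0=NH2 P1=NH2
Op 4: best P0=NH2 P1=NH2
Op 5: best P0=NH2 P1=NH2
Op 6: best P0=NH2 P1=NH1
Op 7: best P0=NH2 P1=NH1
Op 8: best P0=NH2 P1=NH2

Answer: P0:NH2 P1:NH2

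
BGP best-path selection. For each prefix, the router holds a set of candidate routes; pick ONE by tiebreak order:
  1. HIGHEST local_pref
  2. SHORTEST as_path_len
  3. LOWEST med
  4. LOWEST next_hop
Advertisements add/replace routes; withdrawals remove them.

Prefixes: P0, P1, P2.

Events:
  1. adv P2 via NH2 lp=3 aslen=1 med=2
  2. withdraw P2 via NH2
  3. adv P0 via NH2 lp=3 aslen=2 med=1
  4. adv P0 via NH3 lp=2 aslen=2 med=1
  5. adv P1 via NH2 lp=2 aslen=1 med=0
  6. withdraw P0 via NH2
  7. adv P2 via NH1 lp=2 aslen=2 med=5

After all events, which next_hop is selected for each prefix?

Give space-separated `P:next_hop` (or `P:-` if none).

Answer: P0:NH3 P1:NH2 P2:NH1

Derivation:
Op 1: best P0=- P1=- P2=NH2
Op 2: best P0=- P1=- P2=-
Op 3: best P0=NH2 P1=- P2=-
Op 4: best P0=NH2 P1=- P2=-
Op 5: best P0=NH2 P1=NH2 P2=-
Op 6: best P0=NH3 P1=NH2 P2=-
Op 7: best P0=NH3 P1=NH2 P2=NH1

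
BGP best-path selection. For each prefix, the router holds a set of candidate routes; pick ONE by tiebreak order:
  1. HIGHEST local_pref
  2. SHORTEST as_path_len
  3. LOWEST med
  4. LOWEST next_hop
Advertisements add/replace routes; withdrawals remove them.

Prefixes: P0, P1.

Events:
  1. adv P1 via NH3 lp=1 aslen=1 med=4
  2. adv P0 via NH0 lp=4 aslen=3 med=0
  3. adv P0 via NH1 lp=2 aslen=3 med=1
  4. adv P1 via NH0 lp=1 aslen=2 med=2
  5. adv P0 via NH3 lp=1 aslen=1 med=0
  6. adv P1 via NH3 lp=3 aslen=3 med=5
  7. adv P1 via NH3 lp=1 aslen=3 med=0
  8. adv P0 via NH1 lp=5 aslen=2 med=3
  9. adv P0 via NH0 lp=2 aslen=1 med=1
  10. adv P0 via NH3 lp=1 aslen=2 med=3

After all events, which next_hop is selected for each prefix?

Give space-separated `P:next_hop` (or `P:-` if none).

Op 1: best P0=- P1=NH3
Op 2: best P0=NH0 P1=NH3
Op 3: best P0=NH0 P1=NH3
Op 4: best P0=NH0 P1=NH3
Op 5: best P0=NH0 P1=NH3
Op 6: best P0=NH0 P1=NH3
Op 7: best P0=NH0 P1=NH0
Op 8: best P0=NH1 P1=NH0
Op 9: best P0=NH1 P1=NH0
Op 10: best P0=NH1 P1=NH0

Answer: P0:NH1 P1:NH0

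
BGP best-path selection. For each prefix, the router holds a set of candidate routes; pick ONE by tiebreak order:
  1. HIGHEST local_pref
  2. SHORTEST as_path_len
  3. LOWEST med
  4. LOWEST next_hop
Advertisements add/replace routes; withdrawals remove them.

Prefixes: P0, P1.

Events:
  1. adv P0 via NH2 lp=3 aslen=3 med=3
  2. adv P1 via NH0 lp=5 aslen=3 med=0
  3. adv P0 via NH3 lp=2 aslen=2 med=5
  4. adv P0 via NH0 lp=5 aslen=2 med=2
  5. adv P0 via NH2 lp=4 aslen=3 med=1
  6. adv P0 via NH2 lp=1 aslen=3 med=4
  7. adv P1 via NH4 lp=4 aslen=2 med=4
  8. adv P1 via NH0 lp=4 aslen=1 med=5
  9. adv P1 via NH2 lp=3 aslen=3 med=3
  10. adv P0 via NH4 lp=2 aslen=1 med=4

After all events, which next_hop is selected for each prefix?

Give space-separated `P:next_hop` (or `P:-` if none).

Op 1: best P0=NH2 P1=-
Op 2: best P0=NH2 P1=NH0
Op 3: best P0=NH2 P1=NH0
Op 4: best P0=NH0 P1=NH0
Op 5: best P0=NH0 P1=NH0
Op 6: best P0=NH0 P1=NH0
Op 7: best P0=NH0 P1=NH0
Op 8: best P0=NH0 P1=NH0
Op 9: best P0=NH0 P1=NH0
Op 10: best P0=NH0 P1=NH0

Answer: P0:NH0 P1:NH0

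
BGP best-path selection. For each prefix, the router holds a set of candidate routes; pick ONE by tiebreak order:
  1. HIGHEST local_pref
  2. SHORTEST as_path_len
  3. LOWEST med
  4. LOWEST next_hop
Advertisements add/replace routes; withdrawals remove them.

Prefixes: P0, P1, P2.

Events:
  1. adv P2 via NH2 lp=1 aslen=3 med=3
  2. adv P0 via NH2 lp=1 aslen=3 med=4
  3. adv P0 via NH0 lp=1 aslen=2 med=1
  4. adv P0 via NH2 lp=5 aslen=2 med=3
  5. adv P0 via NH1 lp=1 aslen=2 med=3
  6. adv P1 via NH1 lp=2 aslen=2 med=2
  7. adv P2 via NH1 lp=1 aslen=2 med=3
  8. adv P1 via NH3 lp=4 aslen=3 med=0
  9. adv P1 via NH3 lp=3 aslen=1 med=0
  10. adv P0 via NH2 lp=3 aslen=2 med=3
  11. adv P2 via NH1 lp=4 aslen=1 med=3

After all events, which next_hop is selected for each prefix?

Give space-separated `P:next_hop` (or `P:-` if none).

Op 1: best P0=- P1=- P2=NH2
Op 2: best P0=NH2 P1=- P2=NH2
Op 3: best P0=NH0 P1=- P2=NH2
Op 4: best P0=NH2 P1=- P2=NH2
Op 5: best P0=NH2 P1=- P2=NH2
Op 6: best P0=NH2 P1=NH1 P2=NH2
Op 7: best P0=NH2 P1=NH1 P2=NH1
Op 8: best P0=NH2 P1=NH3 P2=NH1
Op 9: best P0=NH2 P1=NH3 P2=NH1
Op 10: best P0=NH2 P1=NH3 P2=NH1
Op 11: best P0=NH2 P1=NH3 P2=NH1

Answer: P0:NH2 P1:NH3 P2:NH1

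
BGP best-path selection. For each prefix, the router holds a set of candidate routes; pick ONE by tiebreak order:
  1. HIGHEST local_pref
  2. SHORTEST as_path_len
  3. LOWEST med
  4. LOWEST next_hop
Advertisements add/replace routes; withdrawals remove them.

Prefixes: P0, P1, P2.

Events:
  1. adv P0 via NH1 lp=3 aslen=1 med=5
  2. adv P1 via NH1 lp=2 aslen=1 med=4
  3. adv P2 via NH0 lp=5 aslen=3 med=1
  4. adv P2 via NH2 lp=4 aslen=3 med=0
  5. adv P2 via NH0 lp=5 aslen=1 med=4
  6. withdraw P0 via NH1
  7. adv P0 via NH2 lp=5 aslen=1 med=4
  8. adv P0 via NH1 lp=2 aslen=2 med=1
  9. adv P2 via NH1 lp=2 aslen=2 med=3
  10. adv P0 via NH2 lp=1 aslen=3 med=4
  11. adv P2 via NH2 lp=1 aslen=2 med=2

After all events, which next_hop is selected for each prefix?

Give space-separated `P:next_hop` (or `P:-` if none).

Op 1: best P0=NH1 P1=- P2=-
Op 2: best P0=NH1 P1=NH1 P2=-
Op 3: best P0=NH1 P1=NH1 P2=NH0
Op 4: best P0=NH1 P1=NH1 P2=NH0
Op 5: best P0=NH1 P1=NH1 P2=NH0
Op 6: best P0=- P1=NH1 P2=NH0
Op 7: best P0=NH2 P1=NH1 P2=NH0
Op 8: best P0=NH2 P1=NH1 P2=NH0
Op 9: best P0=NH2 P1=NH1 P2=NH0
Op 10: best P0=NH1 P1=NH1 P2=NH0
Op 11: best P0=NH1 P1=NH1 P2=NH0

Answer: P0:NH1 P1:NH1 P2:NH0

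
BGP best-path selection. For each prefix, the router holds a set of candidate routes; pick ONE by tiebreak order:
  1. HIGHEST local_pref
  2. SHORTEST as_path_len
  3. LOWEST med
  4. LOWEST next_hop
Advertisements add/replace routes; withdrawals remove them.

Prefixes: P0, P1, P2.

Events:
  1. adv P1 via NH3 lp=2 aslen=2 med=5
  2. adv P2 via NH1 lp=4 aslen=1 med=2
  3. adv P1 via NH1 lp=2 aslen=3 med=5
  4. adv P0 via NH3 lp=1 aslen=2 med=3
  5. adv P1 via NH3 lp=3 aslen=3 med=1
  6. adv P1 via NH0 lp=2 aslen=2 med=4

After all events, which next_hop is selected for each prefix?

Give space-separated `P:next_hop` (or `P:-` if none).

Op 1: best P0=- P1=NH3 P2=-
Op 2: best P0=- P1=NH3 P2=NH1
Op 3: best P0=- P1=NH3 P2=NH1
Op 4: best P0=NH3 P1=NH3 P2=NH1
Op 5: best P0=NH3 P1=NH3 P2=NH1
Op 6: best P0=NH3 P1=NH3 P2=NH1

Answer: P0:NH3 P1:NH3 P2:NH1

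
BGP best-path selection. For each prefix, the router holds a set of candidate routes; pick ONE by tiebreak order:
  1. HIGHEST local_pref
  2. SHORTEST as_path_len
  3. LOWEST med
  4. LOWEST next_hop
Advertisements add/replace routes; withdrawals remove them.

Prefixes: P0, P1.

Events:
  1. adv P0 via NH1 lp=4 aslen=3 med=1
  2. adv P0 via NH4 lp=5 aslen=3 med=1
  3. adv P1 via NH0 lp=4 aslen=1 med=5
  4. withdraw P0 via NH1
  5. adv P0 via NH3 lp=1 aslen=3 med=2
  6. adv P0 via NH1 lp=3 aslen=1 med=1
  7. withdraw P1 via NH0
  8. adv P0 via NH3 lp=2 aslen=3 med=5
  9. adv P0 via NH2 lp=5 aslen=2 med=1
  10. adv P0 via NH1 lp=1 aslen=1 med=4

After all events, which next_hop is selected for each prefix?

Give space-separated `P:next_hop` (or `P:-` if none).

Answer: P0:NH2 P1:-

Derivation:
Op 1: best P0=NH1 P1=-
Op 2: best P0=NH4 P1=-
Op 3: best P0=NH4 P1=NH0
Op 4: best P0=NH4 P1=NH0
Op 5: best P0=NH4 P1=NH0
Op 6: best P0=NH4 P1=NH0
Op 7: best P0=NH4 P1=-
Op 8: best P0=NH4 P1=-
Op 9: best P0=NH2 P1=-
Op 10: best P0=NH2 P1=-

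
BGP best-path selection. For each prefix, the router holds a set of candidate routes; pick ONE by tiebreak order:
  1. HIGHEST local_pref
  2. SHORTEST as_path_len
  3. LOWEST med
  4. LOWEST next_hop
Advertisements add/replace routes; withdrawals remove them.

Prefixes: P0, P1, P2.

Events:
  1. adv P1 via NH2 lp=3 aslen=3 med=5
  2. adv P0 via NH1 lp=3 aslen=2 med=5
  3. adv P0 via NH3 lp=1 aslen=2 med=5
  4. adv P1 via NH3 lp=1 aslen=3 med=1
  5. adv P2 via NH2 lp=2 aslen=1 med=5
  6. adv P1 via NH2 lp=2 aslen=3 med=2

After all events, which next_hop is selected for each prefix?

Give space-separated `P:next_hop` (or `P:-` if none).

Op 1: best P0=- P1=NH2 P2=-
Op 2: best P0=NH1 P1=NH2 P2=-
Op 3: best P0=NH1 P1=NH2 P2=-
Op 4: best P0=NH1 P1=NH2 P2=-
Op 5: best P0=NH1 P1=NH2 P2=NH2
Op 6: best P0=NH1 P1=NH2 P2=NH2

Answer: P0:NH1 P1:NH2 P2:NH2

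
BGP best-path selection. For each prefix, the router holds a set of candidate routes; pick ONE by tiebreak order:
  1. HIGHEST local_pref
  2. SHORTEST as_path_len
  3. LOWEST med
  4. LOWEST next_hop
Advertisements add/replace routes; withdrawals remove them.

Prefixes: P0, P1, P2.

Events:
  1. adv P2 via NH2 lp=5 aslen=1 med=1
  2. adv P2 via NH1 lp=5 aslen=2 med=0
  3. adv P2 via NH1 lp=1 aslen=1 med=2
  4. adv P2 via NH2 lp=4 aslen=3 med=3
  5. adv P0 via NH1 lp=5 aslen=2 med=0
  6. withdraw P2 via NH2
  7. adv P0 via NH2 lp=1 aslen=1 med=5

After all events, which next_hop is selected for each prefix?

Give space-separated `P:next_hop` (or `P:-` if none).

Answer: P0:NH1 P1:- P2:NH1

Derivation:
Op 1: best P0=- P1=- P2=NH2
Op 2: best P0=- P1=- P2=NH2
Op 3: best P0=- P1=- P2=NH2
Op 4: best P0=- P1=- P2=NH2
Op 5: best P0=NH1 P1=- P2=NH2
Op 6: best P0=NH1 P1=- P2=NH1
Op 7: best P0=NH1 P1=- P2=NH1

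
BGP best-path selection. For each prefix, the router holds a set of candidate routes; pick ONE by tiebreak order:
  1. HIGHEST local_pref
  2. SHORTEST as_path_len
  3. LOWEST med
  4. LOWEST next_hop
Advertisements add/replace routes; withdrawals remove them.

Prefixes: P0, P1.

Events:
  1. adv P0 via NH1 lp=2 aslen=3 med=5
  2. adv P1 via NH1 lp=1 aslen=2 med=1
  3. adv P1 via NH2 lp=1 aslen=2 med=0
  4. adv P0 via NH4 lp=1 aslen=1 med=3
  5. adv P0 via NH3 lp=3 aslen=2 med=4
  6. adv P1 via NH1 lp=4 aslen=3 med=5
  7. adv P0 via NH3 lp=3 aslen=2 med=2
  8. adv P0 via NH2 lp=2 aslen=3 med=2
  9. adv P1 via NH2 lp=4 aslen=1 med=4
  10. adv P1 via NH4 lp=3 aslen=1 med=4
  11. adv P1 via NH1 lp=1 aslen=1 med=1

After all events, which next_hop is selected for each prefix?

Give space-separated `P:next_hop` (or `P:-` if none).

Answer: P0:NH3 P1:NH2

Derivation:
Op 1: best P0=NH1 P1=-
Op 2: best P0=NH1 P1=NH1
Op 3: best P0=NH1 P1=NH2
Op 4: best P0=NH1 P1=NH2
Op 5: best P0=NH3 P1=NH2
Op 6: best P0=NH3 P1=NH1
Op 7: best P0=NH3 P1=NH1
Op 8: best P0=NH3 P1=NH1
Op 9: best P0=NH3 P1=NH2
Op 10: best P0=NH3 P1=NH2
Op 11: best P0=NH3 P1=NH2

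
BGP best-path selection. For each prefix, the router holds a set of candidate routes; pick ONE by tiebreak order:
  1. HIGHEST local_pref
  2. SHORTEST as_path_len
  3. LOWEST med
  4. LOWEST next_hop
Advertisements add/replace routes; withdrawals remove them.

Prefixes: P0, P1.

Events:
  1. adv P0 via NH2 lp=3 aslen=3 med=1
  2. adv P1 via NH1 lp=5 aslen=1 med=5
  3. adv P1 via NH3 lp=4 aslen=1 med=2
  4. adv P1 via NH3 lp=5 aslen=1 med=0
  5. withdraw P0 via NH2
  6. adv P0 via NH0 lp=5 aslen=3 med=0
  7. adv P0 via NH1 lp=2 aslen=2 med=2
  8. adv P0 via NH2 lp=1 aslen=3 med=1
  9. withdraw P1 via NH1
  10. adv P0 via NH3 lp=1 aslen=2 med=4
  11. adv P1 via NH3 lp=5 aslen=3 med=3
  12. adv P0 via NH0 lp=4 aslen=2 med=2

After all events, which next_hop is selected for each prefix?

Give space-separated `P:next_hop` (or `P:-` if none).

Op 1: best P0=NH2 P1=-
Op 2: best P0=NH2 P1=NH1
Op 3: best P0=NH2 P1=NH1
Op 4: best P0=NH2 P1=NH3
Op 5: best P0=- P1=NH3
Op 6: best P0=NH0 P1=NH3
Op 7: best P0=NH0 P1=NH3
Op 8: best P0=NH0 P1=NH3
Op 9: best P0=NH0 P1=NH3
Op 10: best P0=NH0 P1=NH3
Op 11: best P0=NH0 P1=NH3
Op 12: best P0=NH0 P1=NH3

Answer: P0:NH0 P1:NH3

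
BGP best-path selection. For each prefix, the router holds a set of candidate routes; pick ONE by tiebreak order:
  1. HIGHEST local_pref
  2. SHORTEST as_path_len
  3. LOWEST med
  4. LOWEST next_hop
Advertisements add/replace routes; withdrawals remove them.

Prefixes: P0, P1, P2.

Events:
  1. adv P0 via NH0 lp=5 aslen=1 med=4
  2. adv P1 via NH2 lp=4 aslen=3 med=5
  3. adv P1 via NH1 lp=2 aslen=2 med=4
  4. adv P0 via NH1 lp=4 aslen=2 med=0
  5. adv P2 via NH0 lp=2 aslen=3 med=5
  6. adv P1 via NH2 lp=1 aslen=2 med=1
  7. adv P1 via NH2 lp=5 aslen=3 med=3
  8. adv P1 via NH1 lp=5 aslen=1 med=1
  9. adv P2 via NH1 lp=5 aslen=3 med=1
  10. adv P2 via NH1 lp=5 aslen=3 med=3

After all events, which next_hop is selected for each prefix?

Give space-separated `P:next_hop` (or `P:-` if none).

Op 1: best P0=NH0 P1=- P2=-
Op 2: best P0=NH0 P1=NH2 P2=-
Op 3: best P0=NH0 P1=NH2 P2=-
Op 4: best P0=NH0 P1=NH2 P2=-
Op 5: best P0=NH0 P1=NH2 P2=NH0
Op 6: best P0=NH0 P1=NH1 P2=NH0
Op 7: best P0=NH0 P1=NH2 P2=NH0
Op 8: best P0=NH0 P1=NH1 P2=NH0
Op 9: best P0=NH0 P1=NH1 P2=NH1
Op 10: best P0=NH0 P1=NH1 P2=NH1

Answer: P0:NH0 P1:NH1 P2:NH1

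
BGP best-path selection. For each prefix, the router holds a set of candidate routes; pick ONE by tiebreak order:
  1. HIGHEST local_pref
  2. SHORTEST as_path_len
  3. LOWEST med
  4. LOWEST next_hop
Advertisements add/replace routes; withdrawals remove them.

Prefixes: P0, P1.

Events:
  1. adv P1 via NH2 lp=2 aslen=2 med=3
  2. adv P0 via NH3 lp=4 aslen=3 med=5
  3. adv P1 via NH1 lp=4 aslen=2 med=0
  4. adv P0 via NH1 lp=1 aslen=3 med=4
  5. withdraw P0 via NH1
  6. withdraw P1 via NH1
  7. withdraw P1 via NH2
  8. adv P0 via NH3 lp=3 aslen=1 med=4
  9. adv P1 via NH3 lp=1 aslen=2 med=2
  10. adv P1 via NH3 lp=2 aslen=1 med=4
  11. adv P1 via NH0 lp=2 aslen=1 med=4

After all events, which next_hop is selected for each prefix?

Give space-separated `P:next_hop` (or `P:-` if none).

Op 1: best P0=- P1=NH2
Op 2: best P0=NH3 P1=NH2
Op 3: best P0=NH3 P1=NH1
Op 4: best P0=NH3 P1=NH1
Op 5: best P0=NH3 P1=NH1
Op 6: best P0=NH3 P1=NH2
Op 7: best P0=NH3 P1=-
Op 8: best P0=NH3 P1=-
Op 9: best P0=NH3 P1=NH3
Op 10: best P0=NH3 P1=NH3
Op 11: best P0=NH3 P1=NH0

Answer: P0:NH3 P1:NH0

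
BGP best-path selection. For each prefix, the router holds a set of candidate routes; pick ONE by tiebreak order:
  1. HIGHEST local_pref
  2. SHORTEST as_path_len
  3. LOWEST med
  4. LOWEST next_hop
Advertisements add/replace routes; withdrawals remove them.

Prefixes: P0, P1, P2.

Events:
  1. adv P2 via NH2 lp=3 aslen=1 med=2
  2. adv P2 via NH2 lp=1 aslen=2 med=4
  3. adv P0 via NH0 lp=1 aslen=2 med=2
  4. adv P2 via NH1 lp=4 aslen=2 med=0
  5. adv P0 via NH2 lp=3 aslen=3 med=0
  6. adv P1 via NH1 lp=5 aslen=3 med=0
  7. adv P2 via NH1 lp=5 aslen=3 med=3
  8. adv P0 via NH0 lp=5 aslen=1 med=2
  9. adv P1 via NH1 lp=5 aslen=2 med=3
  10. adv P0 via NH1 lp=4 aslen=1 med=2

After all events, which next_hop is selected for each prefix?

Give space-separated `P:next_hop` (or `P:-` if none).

Answer: P0:NH0 P1:NH1 P2:NH1

Derivation:
Op 1: best P0=- P1=- P2=NH2
Op 2: best P0=- P1=- P2=NH2
Op 3: best P0=NH0 P1=- P2=NH2
Op 4: best P0=NH0 P1=- P2=NH1
Op 5: best P0=NH2 P1=- P2=NH1
Op 6: best P0=NH2 P1=NH1 P2=NH1
Op 7: best P0=NH2 P1=NH1 P2=NH1
Op 8: best P0=NH0 P1=NH1 P2=NH1
Op 9: best P0=NH0 P1=NH1 P2=NH1
Op 10: best P0=NH0 P1=NH1 P2=NH1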